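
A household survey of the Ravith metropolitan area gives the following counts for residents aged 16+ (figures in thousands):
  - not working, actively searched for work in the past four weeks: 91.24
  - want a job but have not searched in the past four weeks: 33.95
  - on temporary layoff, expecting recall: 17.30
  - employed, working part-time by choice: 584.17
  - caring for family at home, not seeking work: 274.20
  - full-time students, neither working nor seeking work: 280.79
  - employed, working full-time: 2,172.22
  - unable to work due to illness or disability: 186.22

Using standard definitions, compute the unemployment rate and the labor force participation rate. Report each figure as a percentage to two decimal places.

Employed = 584.17 + 2,172.22 = 2,756.39 thousand.
Unemployed = 91.24 + 17.30 = 108.54 thousand (jobless and actively searching, or on temporary layoff).
Labor force = 2,756.39 + 108.54 = 2,864.93 thousand.
Not in labor force = 33.95 + 274.20 + 280.79 + 186.22 = 775.16 thousand (those not working and not actively searching are outside the labor force — including those who want a job but have given up searching).
Civilian working-age population = 2,864.93 + 775.16 = 3,640.09 thousand.
Unemployment rate = 108.54 / 2,864.93 = 3.79%.
Labor force participation rate = 2,864.93 / 3,640.09 = 78.70%.

Unemployment rate ≈ 3.79%; labor force participation rate ≈ 78.70%.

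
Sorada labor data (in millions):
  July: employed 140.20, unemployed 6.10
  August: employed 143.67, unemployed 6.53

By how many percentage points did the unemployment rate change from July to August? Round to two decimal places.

July: labor force = 140.20 + 6.10 = 146.30; u = 6.10/146.30 = 4.17%.
August: labor force = 143.67 + 6.53 = 150.20; u = 6.53/150.20 = 4.35%.
Change = 4.35% − 4.17% = +0.18 pp.

The unemployment rate changed by +0.18 percentage points.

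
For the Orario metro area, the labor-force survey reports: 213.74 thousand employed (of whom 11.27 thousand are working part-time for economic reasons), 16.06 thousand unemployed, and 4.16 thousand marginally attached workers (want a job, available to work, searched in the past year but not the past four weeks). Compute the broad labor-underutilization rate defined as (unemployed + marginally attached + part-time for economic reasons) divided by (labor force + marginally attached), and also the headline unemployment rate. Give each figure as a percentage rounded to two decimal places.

Labor force = 213.74 + 16.06 = 229.80 thousand.
Numerator = 16.06 + 4.16 + 11.27 = 31.49 thousand.
Denominator = 229.80 + 4.16 = 233.96 thousand.
Broad rate = 31.49 / 233.96 = 13.46%.
Headline unemployment rate = 16.06 / 229.80 = 6.99%.

Broad underutilization rate ≈ 13.46%; headline unemployment rate ≈ 6.99%.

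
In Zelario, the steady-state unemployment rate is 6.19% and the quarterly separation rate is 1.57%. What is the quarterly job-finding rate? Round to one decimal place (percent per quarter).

Job-finding rate ≈ 23.8% per quarter.

From u* = s/(s+f): f = s·(1−u)/u.
f = 1.57 × (1 − 0.0619) / 0.0619 = 1.4728 / 0.0619 ≈ 23.8% per quarter.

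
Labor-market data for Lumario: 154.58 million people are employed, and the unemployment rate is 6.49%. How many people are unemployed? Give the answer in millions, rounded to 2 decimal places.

About 10.73 million are unemployed.

Let U be the number unemployed. The labor force is E + U, and U/(E+U) = 0.0649.
So U = 0.0649 × 154.58 / (1 − 0.0649) = 10.0322 / 0.9351 ≈ 10.73 million.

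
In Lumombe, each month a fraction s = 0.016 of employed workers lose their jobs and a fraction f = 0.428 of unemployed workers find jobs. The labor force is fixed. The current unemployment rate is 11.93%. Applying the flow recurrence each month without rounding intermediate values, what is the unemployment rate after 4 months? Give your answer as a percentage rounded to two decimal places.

Unemployment rate after four months ≈ 4.40%.

With a fixed labor force, u_{t+1} = u_t + s·(1−u_t) − f·u_t = u_t·(1−s−f) + s.
Here 1−s−f = 0.556 and s = 0.016.
u_1 = 0.119300 × 0.556 + 0.016 = 0.082331.
u_2 = 0.082331 × 0.556 + 0.016 = 0.061776.
u_3 = 0.061776 × 0.556 + 0.016 = 0.050347.
u_4 = 0.050347 × 0.556 + 0.016 = 0.043993.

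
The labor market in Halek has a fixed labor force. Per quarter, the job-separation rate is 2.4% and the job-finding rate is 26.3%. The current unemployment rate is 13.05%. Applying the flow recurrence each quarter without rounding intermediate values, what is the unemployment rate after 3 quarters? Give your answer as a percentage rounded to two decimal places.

With a fixed labor force, u_{t+1} = u_t + s·(1−u_t) − f·u_t = u_t·(1−s−f) + s.
Here 1−s−f = 0.713 and s = 0.024.
u_1 = 0.130500 × 0.713 + 0.024 = 0.117046.
u_2 = 0.117046 × 0.713 + 0.024 = 0.107454.
u_3 = 0.107454 × 0.713 + 0.024 = 0.100615.

Unemployment rate after three quarters ≈ 10.06%.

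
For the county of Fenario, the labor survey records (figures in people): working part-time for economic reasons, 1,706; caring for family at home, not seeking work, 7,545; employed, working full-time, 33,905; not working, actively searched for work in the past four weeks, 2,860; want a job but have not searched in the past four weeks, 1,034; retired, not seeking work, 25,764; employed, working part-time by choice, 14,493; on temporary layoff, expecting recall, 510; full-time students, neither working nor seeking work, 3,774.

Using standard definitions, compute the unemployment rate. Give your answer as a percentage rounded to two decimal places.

Employed = 1,706 + 33,905 + 14,493 = 50,104 (anyone who worked, including part-time for economic reasons, counts as employed).
Unemployed = 2,860 + 510 = 3,370 (jobless and actively searching, or on temporary layoff).
Labor force = 50,104 + 3,370 = 53,474.
Unemployment rate = 3,370 / 53,474 = 6.30%.

Unemployment rate ≈ 6.30%.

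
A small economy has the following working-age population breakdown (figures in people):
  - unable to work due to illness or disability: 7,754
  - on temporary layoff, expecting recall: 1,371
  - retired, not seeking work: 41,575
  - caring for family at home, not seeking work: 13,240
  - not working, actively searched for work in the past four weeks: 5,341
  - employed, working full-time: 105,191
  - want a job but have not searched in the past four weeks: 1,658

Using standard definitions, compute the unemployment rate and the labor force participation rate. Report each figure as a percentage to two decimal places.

Employed = 105,191.
Unemployed = 1,371 + 5,341 = 6,712 (jobless and actively searching, or on temporary layoff).
Labor force = 105,191 + 6,712 = 111,903.
Not in labor force = 7,754 + 41,575 + 13,240 + 1,658 = 64,227 (those not working and not actively searching are outside the labor force — including those who want a job but have given up searching).
Civilian working-age population = 111,903 + 64,227 = 176,130.
Unemployment rate = 6,712 / 111,903 = 6.00%.
Labor force participation rate = 111,903 / 176,130 = 63.53%.

Unemployment rate ≈ 6.00%; labor force participation rate ≈ 63.53%.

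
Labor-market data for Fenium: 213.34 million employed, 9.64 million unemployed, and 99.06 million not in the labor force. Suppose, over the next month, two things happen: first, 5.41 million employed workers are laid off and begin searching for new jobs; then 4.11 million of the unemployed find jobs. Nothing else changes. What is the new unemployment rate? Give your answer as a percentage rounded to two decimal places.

New unemployment rate ≈ 4.91%.

Initially, labor force = 213.34 + 9.64 = 222.98 million, so u = 9.64/222.98 = 4.32%.
After the first change, employed falls and unemployed rises by 5.41; labor force unchanged → E = 207.93, U = 15.05, labor force = 222.98 million.
After the second change, unemployed falls and employed rises by 4.11; labor force unchanged → E = 212.04, U = 10.94, labor force = 222.98 million.
New unemployment rate = 10.94 / 222.98 = 4.91%.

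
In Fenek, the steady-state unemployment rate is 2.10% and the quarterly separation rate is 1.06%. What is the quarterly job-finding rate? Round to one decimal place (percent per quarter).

Job-finding rate ≈ 49.4% per quarter.

From u* = s/(s+f): f = s·(1−u)/u.
f = 1.06 × (1 − 0.0210) / 0.0210 = 1.0377 / 0.0210 ≈ 49.4% per quarter.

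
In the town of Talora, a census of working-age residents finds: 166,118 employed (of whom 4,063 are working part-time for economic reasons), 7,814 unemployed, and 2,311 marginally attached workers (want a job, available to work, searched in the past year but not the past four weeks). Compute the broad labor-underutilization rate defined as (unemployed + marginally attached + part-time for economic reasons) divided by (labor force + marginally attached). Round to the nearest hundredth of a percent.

Labor force = 166,118 + 7,814 = 173,932.
Numerator = 7,814 + 2,311 + 4,063 = 14,188.
Denominator = 173,932 + 2,311 = 176,243.
Broad rate = 14,188 / 176,243 = 8.05%.

Broad underutilization rate ≈ 8.05%.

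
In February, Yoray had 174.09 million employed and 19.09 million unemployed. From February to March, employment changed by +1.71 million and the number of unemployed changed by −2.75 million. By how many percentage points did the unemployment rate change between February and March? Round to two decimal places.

February: labor force = 174.09 + 19.09 = 193.18; u = 19.09/193.18 = 9.88%.
March: labor force = 175.80 + 16.34 = 192.14; u = 16.34/192.14 = 8.50%.
Change = 8.50% − 9.88% = −1.38 pp.

The unemployment rate changed by −1.38 percentage points.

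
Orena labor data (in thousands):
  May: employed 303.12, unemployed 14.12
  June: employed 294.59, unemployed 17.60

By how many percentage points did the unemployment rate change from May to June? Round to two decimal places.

The unemployment rate changed by +1.19 percentage points.

May: labor force = 303.12 + 14.12 = 317.24; u = 14.12/317.24 = 4.45%.
June: labor force = 294.59 + 17.60 = 312.19; u = 17.60/312.19 = 5.64%.
Change = 5.64% − 4.45% = +1.19 pp.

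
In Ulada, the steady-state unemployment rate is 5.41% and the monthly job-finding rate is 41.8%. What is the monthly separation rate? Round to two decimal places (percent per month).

From u* = s/(s+f): s = u·f/(1−u).
s = 0.0541 × 41.8 / (1 − 0.0541) = 2.2614 / 0.9459 ≈ 2.39% per month.

Separation rate ≈ 2.39% per month.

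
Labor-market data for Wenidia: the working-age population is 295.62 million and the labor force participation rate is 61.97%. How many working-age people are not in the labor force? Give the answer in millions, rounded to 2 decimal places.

About 112.42 million are not in the labor force.

Share not in the labor force = 1 − 0.6197 = 0.3803.
Not in labor force = 0.3803 × 295.62 ≈ 112.42 million.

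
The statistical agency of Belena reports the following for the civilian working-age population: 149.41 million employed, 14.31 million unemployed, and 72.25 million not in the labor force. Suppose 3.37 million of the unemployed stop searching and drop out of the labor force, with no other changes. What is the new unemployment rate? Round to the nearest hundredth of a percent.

Initially, labor force = 149.41 + 14.31 = 163.72 million, so u = 14.31/163.72 = 8.74%.
After the change, unemployed and labor force both fall by 3.37 → E = 149.41, U = 10.94, labor force = 160.35 million.
New unemployment rate = 10.94 / 160.35 = 6.82%.

New unemployment rate ≈ 6.82%.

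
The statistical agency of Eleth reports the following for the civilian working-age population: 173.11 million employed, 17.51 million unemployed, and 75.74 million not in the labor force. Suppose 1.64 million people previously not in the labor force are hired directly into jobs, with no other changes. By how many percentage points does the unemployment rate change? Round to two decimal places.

Initially, labor force = 173.11 + 17.51 = 190.62 million, so u = 17.51/190.62 = 9.19%.
After the change, employed and labor force both rise by 1.64; unemployed unchanged → E = 174.75, U = 17.51, labor force = 192.26 million.
New unemployment rate = 17.51 / 192.26 = 9.11%.
Change = 9.11% − 9.19% = −0.08 percentage points.

The unemployment rate changes by −0.08 percentage points.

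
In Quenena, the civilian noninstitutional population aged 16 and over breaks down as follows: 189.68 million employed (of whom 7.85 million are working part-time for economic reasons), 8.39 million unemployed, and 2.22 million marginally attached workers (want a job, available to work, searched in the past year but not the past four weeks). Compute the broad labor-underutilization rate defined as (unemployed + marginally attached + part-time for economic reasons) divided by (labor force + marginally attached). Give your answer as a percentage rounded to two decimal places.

Broad underutilization rate ≈ 9.22%.

Labor force = 189.68 + 8.39 = 198.07 million.
Numerator = 8.39 + 2.22 + 7.85 = 18.46 million.
Denominator = 198.07 + 2.22 = 200.29 million.
Broad rate = 18.46 / 200.29 = 9.22%.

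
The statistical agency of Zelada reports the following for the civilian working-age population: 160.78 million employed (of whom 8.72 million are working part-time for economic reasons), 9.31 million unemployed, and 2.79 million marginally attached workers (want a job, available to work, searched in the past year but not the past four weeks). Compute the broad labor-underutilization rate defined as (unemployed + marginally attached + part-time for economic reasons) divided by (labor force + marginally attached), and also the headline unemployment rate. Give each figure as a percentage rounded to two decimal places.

Labor force = 160.78 + 9.31 = 170.09 million.
Numerator = 9.31 + 2.79 + 8.72 = 20.82 million.
Denominator = 170.09 + 2.79 = 172.88 million.
Broad rate = 20.82 / 172.88 = 12.04%.
Headline unemployment rate = 9.31 / 170.09 = 5.47%.

Broad underutilization rate ≈ 12.04%; headline unemployment rate ≈ 5.47%.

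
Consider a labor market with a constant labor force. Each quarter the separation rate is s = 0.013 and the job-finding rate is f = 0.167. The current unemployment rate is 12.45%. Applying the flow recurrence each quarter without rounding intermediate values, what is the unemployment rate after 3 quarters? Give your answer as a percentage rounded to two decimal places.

With a fixed labor force, u_{t+1} = u_t + s·(1−u_t) − f·u_t = u_t·(1−s−f) + s.
Here 1−s−f = 0.820 and s = 0.013.
u_1 = 0.124500 × 0.820 + 0.013 = 0.115090.
u_2 = 0.115090 × 0.820 + 0.013 = 0.107374.
u_3 = 0.107374 × 0.820 + 0.013 = 0.101047.

Unemployment rate after three quarters ≈ 10.10%.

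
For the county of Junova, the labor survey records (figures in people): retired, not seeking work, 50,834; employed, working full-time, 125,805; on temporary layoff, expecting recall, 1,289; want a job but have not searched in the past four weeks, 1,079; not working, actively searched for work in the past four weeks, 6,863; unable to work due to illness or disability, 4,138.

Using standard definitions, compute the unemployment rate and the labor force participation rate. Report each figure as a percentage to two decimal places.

Employed = 125,805.
Unemployed = 1,289 + 6,863 = 8,152 (jobless and actively searching, or on temporary layoff).
Labor force = 125,805 + 8,152 = 133,957.
Not in labor force = 50,834 + 1,079 + 4,138 = 56,051 (those not working and not actively searching are outside the labor force — including those who want a job but have given up searching).
Civilian working-age population = 133,957 + 56,051 = 190,008.
Unemployment rate = 8,152 / 133,957 = 6.09%.
Labor force participation rate = 133,957 / 190,008 = 70.50%.

Unemployment rate ≈ 6.09%; labor force participation rate ≈ 70.50%.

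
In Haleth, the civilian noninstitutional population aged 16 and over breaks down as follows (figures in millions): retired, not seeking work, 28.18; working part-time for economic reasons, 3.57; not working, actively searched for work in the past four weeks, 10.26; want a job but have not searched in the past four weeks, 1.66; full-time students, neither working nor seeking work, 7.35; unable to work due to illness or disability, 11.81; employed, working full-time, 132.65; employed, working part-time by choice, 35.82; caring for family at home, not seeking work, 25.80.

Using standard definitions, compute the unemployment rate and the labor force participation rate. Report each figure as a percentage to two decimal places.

Employed = 3.57 + 132.65 + 35.82 = 172.04 million (anyone who worked, including part-time for economic reasons, counts as employed).
Unemployed = 10.26 million.
Labor force = 172.04 + 10.26 = 182.30 million.
Not in labor force = 28.18 + 1.66 + 7.35 + 11.81 + 25.80 = 74.80 million (those not working and not actively searching are outside the labor force — including those who want a job but have given up searching).
Civilian working-age population = 182.30 + 74.80 = 257.10 million.
Unemployment rate = 10.26 / 182.30 = 5.63%.
Labor force participation rate = 182.30 / 257.10 = 70.91%.

Unemployment rate ≈ 5.63%; labor force participation rate ≈ 70.91%.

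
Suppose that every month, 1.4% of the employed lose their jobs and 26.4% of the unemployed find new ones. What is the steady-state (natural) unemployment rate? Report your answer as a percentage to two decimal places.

Steady-state unemployment rate ≈ 5.04%.

At steady state the flows balance: s·E = f·U, so U/(E+U) = s/(s+f).
u* = 1.4 / (1.4 + 26.4) = 1.4 / 27.80 = 5.04%.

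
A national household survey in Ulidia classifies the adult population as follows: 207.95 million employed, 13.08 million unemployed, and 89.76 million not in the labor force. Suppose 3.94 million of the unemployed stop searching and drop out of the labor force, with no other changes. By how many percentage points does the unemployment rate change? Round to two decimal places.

Initially, labor force = 207.95 + 13.08 = 221.03 million, so u = 13.08/221.03 = 5.92%.
After the change, unemployed and labor force both fall by 3.94 → E = 207.95, U = 9.14, labor force = 217.09 million.
New unemployment rate = 9.14 / 217.09 = 4.21%.
Change = 4.21% − 5.92% = −1.71 percentage points.

The unemployment rate changes by −1.71 percentage points.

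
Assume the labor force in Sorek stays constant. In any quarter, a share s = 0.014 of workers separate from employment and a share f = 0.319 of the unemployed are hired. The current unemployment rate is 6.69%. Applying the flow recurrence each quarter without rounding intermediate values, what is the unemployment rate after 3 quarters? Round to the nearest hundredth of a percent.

With a fixed labor force, u_{t+1} = u_t + s·(1−u_t) − f·u_t = u_t·(1−s−f) + s.
Here 1−s−f = 0.667 and s = 0.014.
u_1 = 0.066900 × 0.667 + 0.014 = 0.058622.
u_2 = 0.058622 × 0.667 + 0.014 = 0.053101.
u_3 = 0.053101 × 0.667 + 0.014 = 0.049418.

Unemployment rate after three quarters ≈ 4.94%.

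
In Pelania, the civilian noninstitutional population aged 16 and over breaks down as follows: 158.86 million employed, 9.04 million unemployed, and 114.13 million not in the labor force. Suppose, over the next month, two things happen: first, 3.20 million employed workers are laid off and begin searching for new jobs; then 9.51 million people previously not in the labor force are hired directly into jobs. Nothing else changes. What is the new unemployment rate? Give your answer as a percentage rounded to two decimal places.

Initially, labor force = 158.86 + 9.04 = 167.90 million, so u = 9.04/167.90 = 5.38%.
After the first change, employed falls and unemployed rises by 3.20; labor force unchanged → E = 155.66, U = 12.24, labor force = 167.90 million.
After the second change, employed and labor force both rise by 9.51; unemployed unchanged → E = 165.17, U = 12.24, labor force = 177.41 million.
New unemployment rate = 12.24 / 177.41 = 6.90%.

New unemployment rate ≈ 6.90%.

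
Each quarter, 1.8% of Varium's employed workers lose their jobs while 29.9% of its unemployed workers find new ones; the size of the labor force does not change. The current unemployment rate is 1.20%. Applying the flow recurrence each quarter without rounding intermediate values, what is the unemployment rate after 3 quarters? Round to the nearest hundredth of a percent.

With a fixed labor force, u_{t+1} = u_t + s·(1−u_t) − f·u_t = u_t·(1−s−f) + s.
Here 1−s−f = 0.683 and s = 0.018.
u_1 = 0.012000 × 0.683 + 0.018 = 0.026196.
u_2 = 0.026196 × 0.683 + 0.018 = 0.035892.
u_3 = 0.035892 × 0.683 + 0.018 = 0.042514.

Unemployment rate after three quarters ≈ 4.25%.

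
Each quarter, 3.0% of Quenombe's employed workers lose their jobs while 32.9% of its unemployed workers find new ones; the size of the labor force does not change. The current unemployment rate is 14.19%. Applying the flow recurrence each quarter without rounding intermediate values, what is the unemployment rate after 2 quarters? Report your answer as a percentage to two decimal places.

Unemployment rate after two quarters ≈ 10.75%.

With a fixed labor force, u_{t+1} = u_t + s·(1−u_t) − f·u_t = u_t·(1−s−f) + s.
Here 1−s−f = 0.641 and s = 0.030.
u_1 = 0.141900 × 0.641 + 0.030 = 0.120958.
u_2 = 0.120958 × 0.641 + 0.030 = 0.107534.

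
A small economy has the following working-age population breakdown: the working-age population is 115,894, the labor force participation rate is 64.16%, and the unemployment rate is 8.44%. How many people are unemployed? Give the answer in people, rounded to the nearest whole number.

About 6,276 are unemployed.

Labor force = 0.6416 × 115,894 = 74,358.
Unemployed = 0.0844 × 74,358 ≈ 6,276.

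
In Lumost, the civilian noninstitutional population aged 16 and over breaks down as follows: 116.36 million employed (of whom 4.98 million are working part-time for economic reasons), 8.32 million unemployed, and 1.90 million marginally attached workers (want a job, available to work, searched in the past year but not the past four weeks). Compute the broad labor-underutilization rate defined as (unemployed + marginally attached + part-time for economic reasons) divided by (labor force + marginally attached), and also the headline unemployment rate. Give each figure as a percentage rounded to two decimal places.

Labor force = 116.36 + 8.32 = 124.68 million.
Numerator = 8.32 + 1.90 + 4.98 = 15.20 million.
Denominator = 124.68 + 1.90 = 126.58 million.
Broad rate = 15.20 / 126.58 = 12.01%.
Headline unemployment rate = 8.32 / 124.68 = 6.67%.

Broad underutilization rate ≈ 12.01%; headline unemployment rate ≈ 6.67%.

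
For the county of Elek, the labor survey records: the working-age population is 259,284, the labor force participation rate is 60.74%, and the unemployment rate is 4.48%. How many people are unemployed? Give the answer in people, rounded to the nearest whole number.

Labor force = 0.6074 × 259,284 = 157,489.
Unemployed = 0.0448 × 157,489 ≈ 7,056.

About 7,056 are unemployed.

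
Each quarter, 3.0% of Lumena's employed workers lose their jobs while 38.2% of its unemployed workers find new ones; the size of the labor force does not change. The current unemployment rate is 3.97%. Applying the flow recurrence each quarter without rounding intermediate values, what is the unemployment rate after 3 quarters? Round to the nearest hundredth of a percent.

With a fixed labor force, u_{t+1} = u_t + s·(1−u_t) − f·u_t = u_t·(1−s−f) + s.
Here 1−s−f = 0.588 and s = 0.030.
u_1 = 0.039700 × 0.588 + 0.030 = 0.053344.
u_2 = 0.053344 × 0.588 + 0.030 = 0.061366.
u_3 = 0.061366 × 0.588 + 0.030 = 0.066083.

Unemployment rate after three quarters ≈ 6.61%.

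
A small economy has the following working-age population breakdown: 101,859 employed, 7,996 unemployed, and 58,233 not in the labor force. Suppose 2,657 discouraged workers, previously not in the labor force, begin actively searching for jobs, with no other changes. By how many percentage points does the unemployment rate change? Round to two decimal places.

The unemployment rate changes by +2.19 percentage points.

Initially, labor force = 101,859 + 7,996 = 109,855, so u = 7,996/109,855 = 7.28%.
After the change, unemployed and labor force both rise by 2,657 → E = 101,859, U = 10,653, labor force = 112,512.
New unemployment rate = 10,653 / 112,512 = 9.47%.
Change = 9.47% − 7.28% = +2.19 percentage points.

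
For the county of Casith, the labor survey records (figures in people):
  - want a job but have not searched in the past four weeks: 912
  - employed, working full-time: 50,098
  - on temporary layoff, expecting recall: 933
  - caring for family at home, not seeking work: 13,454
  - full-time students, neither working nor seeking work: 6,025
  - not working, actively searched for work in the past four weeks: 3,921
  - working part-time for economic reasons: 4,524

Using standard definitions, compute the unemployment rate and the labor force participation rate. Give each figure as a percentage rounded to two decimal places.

Unemployment rate ≈ 8.16%; labor force participation rate ≈ 74.47%.

Employed = 50,098 + 4,524 = 54,622 (anyone who worked, including part-time for economic reasons, counts as employed).
Unemployed = 933 + 3,921 = 4,854 (jobless and actively searching, or on temporary layoff).
Labor force = 54,622 + 4,854 = 59,476.
Not in labor force = 912 + 13,454 + 6,025 = 20,391 (those not working and not actively searching are outside the labor force — including those who want a job but have given up searching).
Civilian working-age population = 59,476 + 20,391 = 79,867.
Unemployment rate = 4,854 / 59,476 = 8.16%.
Labor force participation rate = 59,476 / 79,867 = 74.47%.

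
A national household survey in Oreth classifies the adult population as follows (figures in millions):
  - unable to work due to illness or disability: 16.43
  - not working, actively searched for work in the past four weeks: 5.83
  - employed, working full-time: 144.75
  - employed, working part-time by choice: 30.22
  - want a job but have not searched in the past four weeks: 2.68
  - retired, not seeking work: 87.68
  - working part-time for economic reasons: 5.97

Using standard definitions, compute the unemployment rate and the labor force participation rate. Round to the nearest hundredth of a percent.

Employed = 144.75 + 30.22 + 5.97 = 180.94 million (anyone who worked, including part-time for economic reasons, counts as employed).
Unemployed = 5.83 million.
Labor force = 180.94 + 5.83 = 186.77 million.
Not in labor force = 16.43 + 2.68 + 87.68 = 106.79 million (those not working and not actively searching are outside the labor force — including those who want a job but have given up searching).
Civilian working-age population = 186.77 + 106.79 = 293.56 million.
Unemployment rate = 5.83 / 186.77 = 3.12%.
Labor force participation rate = 186.77 / 293.56 = 63.62%.

Unemployment rate ≈ 3.12%; labor force participation rate ≈ 63.62%.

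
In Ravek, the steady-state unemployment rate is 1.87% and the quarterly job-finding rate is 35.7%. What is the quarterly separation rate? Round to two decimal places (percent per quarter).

From u* = s/(s+f): s = u·f/(1−u).
s = 0.0187 × 35.7 / (1 − 0.0187) = 0.6676 / 0.9813 ≈ 0.68% per quarter.

Separation rate ≈ 0.68% per quarter.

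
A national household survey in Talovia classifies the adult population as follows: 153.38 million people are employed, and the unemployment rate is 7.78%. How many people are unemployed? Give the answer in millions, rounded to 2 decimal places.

About 12.94 million are unemployed.

Let U be the number unemployed. The labor force is E + U, and U/(E+U) = 0.0778.
So U = 0.0778 × 153.38 / (1 − 0.0778) = 11.9330 / 0.9222 ≈ 12.94 million.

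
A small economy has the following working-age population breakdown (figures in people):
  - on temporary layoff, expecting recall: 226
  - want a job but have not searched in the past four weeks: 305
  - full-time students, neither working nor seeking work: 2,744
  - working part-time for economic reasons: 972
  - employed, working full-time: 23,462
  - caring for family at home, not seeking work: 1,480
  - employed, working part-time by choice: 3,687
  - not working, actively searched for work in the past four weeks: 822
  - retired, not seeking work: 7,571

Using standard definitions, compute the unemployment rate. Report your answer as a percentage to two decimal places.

Unemployment rate ≈ 3.59%.

Employed = 972 + 23,462 + 3,687 = 28,121 (anyone who worked, including part-time for economic reasons, counts as employed).
Unemployed = 226 + 822 = 1,048 (jobless and actively searching, or on temporary layoff).
Labor force = 28,121 + 1,048 = 29,169.
Unemployment rate = 1,048 / 29,169 = 3.59%.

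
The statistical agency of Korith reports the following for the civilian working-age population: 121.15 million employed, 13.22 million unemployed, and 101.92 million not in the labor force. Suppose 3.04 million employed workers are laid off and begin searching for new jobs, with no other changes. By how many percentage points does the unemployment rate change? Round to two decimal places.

The unemployment rate changes by +2.26 percentage points.

Initially, labor force = 121.15 + 13.22 = 134.37 million, so u = 13.22/134.37 = 9.84%.
After the change, employed falls and unemployed rises by 3.04; labor force unchanged → E = 118.11, U = 16.26, labor force = 134.37 million.
New unemployment rate = 16.26 / 134.37 = 12.10%.
Change = 12.10% − 9.84% = +2.26 percentage points.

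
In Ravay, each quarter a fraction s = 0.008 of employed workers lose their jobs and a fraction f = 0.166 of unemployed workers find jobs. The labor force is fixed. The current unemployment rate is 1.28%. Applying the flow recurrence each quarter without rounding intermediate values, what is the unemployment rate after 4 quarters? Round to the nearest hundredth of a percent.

With a fixed labor force, u_{t+1} = u_t + s·(1−u_t) − f·u_t = u_t·(1−s−f) + s.
Here 1−s−f = 0.826 and s = 0.008.
u_1 = 0.012800 × 0.826 + 0.008 = 0.018573.
u_2 = 0.018573 × 0.826 + 0.008 = 0.023341.
u_3 = 0.023341 × 0.826 + 0.008 = 0.027280.
u_4 = 0.027280 × 0.826 + 0.008 = 0.030533.

Unemployment rate after four quarters ≈ 3.05%.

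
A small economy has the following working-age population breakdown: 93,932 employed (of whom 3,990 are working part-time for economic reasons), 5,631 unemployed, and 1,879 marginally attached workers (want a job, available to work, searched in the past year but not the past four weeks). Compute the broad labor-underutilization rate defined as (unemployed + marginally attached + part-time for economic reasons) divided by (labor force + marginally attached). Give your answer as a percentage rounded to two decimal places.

Labor force = 93,932 + 5,631 = 99,563.
Numerator = 5,631 + 1,879 + 3,990 = 11,500.
Denominator = 99,563 + 1,879 = 101,442.
Broad rate = 11,500 / 101,442 = 11.34%.

Broad underutilization rate ≈ 11.34%.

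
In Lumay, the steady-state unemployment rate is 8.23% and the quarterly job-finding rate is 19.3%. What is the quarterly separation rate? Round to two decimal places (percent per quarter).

From u* = s/(s+f): s = u·f/(1−u).
s = 0.0823 × 19.3 / (1 − 0.0823) = 1.5884 / 0.9177 ≈ 1.73% per quarter.

Separation rate ≈ 1.73% per quarter.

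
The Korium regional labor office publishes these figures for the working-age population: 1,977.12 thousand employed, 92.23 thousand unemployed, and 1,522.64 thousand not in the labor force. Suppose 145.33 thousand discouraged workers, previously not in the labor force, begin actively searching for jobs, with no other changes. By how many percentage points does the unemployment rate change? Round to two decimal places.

Initially, labor force = 1,977.12 + 92.23 = 2,069.35 thousand, so u = 92.23/2,069.35 = 4.46%.
After the change, unemployed and labor force both rise by 145.33 → E = 1,977.12, U = 237.56, labor force = 2,214.68 thousand.
New unemployment rate = 237.56 / 2,214.68 = 10.73%.
Change = 10.73% − 4.46% = +6.27 percentage points.

The unemployment rate changes by +6.27 percentage points.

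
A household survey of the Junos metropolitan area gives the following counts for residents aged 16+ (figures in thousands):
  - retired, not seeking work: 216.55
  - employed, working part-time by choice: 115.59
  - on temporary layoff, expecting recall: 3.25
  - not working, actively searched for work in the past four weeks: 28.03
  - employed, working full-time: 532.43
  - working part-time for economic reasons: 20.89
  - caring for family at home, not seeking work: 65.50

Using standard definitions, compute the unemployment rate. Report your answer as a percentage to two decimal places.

Employed = 115.59 + 532.43 + 20.89 = 668.91 thousand (anyone who worked, including part-time for economic reasons, counts as employed).
Unemployed = 3.25 + 28.03 = 31.28 thousand (jobless and actively searching, or on temporary layoff).
Labor force = 668.91 + 31.28 = 700.19 thousand.
Unemployment rate = 31.28 / 700.19 = 4.47%.

Unemployment rate ≈ 4.47%.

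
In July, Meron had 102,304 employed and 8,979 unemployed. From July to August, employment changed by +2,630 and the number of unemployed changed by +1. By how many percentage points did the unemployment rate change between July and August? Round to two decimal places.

July: labor force = 102,304 + 8,979 = 111,283; u = 8,979/111,283 = 8.07%.
August: labor force = 104,934 + 8,980 = 113,914; u = 8,980/113,914 = 7.88%.
Change = 7.88% − 8.07% = −0.19 pp.

The unemployment rate changed by −0.19 percentage points.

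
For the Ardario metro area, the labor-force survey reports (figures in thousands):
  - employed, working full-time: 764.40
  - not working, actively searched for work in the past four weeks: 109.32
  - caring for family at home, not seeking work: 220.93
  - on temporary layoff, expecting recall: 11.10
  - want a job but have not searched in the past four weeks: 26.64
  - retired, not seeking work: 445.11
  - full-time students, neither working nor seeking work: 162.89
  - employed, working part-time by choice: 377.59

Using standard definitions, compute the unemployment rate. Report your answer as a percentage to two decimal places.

Unemployment rate ≈ 9.54%.

Employed = 764.40 + 377.59 = 1,141.99 thousand.
Unemployed = 109.32 + 11.10 = 120.42 thousand (jobless and actively searching, or on temporary layoff).
Labor force = 1,141.99 + 120.42 = 1,262.41 thousand.
Unemployment rate = 120.42 / 1,262.41 = 9.54%.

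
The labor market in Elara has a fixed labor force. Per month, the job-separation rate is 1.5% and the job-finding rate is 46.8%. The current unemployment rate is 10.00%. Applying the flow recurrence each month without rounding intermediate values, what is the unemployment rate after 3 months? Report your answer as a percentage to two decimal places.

Unemployment rate after three months ≈ 4.06%.

With a fixed labor force, u_{t+1} = u_t + s·(1−u_t) − f·u_t = u_t·(1−s−f) + s.
Here 1−s−f = 0.517 and s = 0.015.
u_1 = 0.100000 × 0.517 + 0.015 = 0.066700.
u_2 = 0.066700 × 0.517 + 0.015 = 0.049484.
u_3 = 0.049484 × 0.517 + 0.015 = 0.040583.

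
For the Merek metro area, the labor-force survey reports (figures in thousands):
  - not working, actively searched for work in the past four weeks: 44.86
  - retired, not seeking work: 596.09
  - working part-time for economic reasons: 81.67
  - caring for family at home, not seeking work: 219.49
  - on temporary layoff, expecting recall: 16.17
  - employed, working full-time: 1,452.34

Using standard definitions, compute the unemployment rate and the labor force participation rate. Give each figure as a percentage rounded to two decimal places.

Unemployment rate ≈ 3.83%; labor force participation rate ≈ 66.17%.

Employed = 81.67 + 1,452.34 = 1,534.01 thousand (anyone who worked, including part-time for economic reasons, counts as employed).
Unemployed = 44.86 + 16.17 = 61.03 thousand (jobless and actively searching, or on temporary layoff).
Labor force = 1,534.01 + 61.03 = 1,595.04 thousand.
Not in labor force = 596.09 + 219.49 = 815.58 thousand (those not working and not actively searching are outside the labor force).
Civilian working-age population = 1,595.04 + 815.58 = 2,410.62 thousand.
Unemployment rate = 61.03 / 1,595.04 = 3.83%.
Labor force participation rate = 1,595.04 / 2,410.62 = 66.17%.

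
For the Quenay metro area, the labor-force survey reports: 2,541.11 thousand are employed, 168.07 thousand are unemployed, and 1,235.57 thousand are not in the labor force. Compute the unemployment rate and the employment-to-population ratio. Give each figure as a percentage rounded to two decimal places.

Labor force = employed + unemployed = 2,541.11 + 168.07 = 2,709.18 thousand.
Working-age population = 2,709.18 + 1,235.57 = 3,944.75 thousand.
Unemployment rate = 168.07 / 2,709.18 = 6.20%.
Employment-population ratio = 2,541.11 / 3,944.75 = 64.42%.

Unemployment rate ≈ 6.20%; employment-population ratio ≈ 64.42%.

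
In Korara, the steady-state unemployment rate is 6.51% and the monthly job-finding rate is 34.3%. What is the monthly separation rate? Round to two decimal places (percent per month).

Separation rate ≈ 2.39% per month.

From u* = s/(s+f): s = u·f/(1−u).
s = 0.0651 × 34.3 / (1 − 0.0651) = 2.2329 / 0.9349 ≈ 2.39% per month.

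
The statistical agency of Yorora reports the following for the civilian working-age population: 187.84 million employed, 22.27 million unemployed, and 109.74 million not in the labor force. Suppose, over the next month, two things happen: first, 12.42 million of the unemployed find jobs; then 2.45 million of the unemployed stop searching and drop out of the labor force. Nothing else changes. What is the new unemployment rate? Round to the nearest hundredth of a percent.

New unemployment rate ≈ 3.56%.

Initially, labor force = 187.84 + 22.27 = 210.11 million, so u = 22.27/210.11 = 10.60%.
After the first change, unemployed falls and employed rises by 12.42; labor force unchanged → E = 200.26, U = 9.85, labor force = 210.11 million.
After the second change, unemployed and labor force both fall by 2.45 → E = 200.26, U = 7.40, labor force = 207.66 million.
New unemployment rate = 7.40 / 207.66 = 3.56%.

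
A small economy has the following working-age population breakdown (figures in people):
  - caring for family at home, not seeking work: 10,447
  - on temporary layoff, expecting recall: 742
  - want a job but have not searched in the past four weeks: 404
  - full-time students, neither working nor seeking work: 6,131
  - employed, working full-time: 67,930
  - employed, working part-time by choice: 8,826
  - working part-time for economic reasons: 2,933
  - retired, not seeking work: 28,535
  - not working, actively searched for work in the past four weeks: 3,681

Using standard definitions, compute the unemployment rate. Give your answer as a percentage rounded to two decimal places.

Employed = 67,930 + 8,826 + 2,933 = 79,689 (anyone who worked, including part-time for economic reasons, counts as employed).
Unemployed = 742 + 3,681 = 4,423 (jobless and actively searching, or on temporary layoff).
Labor force = 79,689 + 4,423 = 84,112.
Unemployment rate = 4,423 / 84,112 = 5.26%.

Unemployment rate ≈ 5.26%.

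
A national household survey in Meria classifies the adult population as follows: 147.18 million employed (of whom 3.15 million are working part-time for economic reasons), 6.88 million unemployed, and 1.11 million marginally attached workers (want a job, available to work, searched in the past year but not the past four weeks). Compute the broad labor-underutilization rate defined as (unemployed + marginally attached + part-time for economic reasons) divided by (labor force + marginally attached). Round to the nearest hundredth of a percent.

Labor force = 147.18 + 6.88 = 154.06 million.
Numerator = 6.88 + 1.11 + 3.15 = 11.14 million.
Denominator = 154.06 + 1.11 = 155.17 million.
Broad rate = 11.14 / 155.17 = 7.18%.

Broad underutilization rate ≈ 7.18%.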